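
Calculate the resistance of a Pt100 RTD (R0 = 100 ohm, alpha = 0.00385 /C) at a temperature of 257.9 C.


The RTD equation: Rt = R0 * (1 + alpha * T).
Rt = 100 * (1 + 0.00385 * 257.9)
Rt = 100 * (1 + 0.992915)
Rt = 100 * 1.992915
Rt = 199.291 ohm

199.291 ohm


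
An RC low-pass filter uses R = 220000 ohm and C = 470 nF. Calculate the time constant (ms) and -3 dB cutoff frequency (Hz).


Time constant: tau = R * C.
tau = 220000 * 4.70e-07 = 0.1034 s
tau = 103.4 ms
Cutoff frequency: fc = 1 / (2*pi*R*C).
fc = 1 / (2*pi*0.1034) = 1.54 Hz

tau = 103.4 ms, fc = 1.54 Hz


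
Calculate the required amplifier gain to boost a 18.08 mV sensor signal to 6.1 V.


Gain = Vout / Vin (converting to same units).
G = 6.1 V / 18.08 mV
G = 6100.0 mV / 18.08 mV
G = 337.39

337.39


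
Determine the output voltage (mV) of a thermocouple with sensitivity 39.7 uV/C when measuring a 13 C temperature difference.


The thermocouple output V = sensitivity * dT.
V = 39.7 uV/C * 13 C
V = 516.1 uV
V = 0.516 mV

0.516 mV


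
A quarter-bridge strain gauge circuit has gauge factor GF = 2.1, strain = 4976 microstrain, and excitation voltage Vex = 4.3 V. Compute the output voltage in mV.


Quarter bridge output: Vout = (GF * epsilon * Vex) / 4.
Vout = (2.1 * 4976e-6 * 4.3) / 4
Vout = 0.04493328 / 4 V
Vout = 0.01123332 V = 11.2333 mV

11.2333 mV


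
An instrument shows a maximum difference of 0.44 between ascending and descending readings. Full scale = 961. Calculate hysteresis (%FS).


Hysteresis = (max difference / full scale) * 100%.
H = (0.44 / 961) * 100
H = 0.046 %FS

0.046 %FS


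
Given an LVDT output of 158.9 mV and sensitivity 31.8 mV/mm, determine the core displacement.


Displacement = Vout / sensitivity.
d = 158.9 / 31.8
d = 4.997 mm

4.997 mm


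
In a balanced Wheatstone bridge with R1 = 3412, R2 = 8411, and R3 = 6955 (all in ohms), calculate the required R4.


At balance: R1*R4 = R2*R3, so R4 = R2*R3/R1.
R4 = 8411 * 6955 / 3412
R4 = 58498505 / 3412
R4 = 17144.93 ohm

17144.93 ohm


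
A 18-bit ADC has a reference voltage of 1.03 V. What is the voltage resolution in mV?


The resolution (LSB) of an ADC is Vref / 2^n.
LSB = 1.03 / 2^18
LSB = 1.03 / 262144
LSB = 3.93e-06 V = 0.00392914 mV

0.00392914 mV


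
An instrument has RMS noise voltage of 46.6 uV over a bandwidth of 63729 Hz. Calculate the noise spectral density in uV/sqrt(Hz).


Noise spectral density = Vrms / sqrt(BW).
NSD = 46.6 / sqrt(63729)
NSD = 46.6 / 252.446
NSD = 0.1846 uV/sqrt(Hz)

0.1846 uV/sqrt(Hz)


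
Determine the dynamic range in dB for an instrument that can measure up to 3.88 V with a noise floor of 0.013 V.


Dynamic range = 20 * log10(Vmax / Vnoise).
DR = 20 * log10(3.88 / 0.013)
DR = 20 * log10(298.46)
DR = 49.5 dB

49.5 dB


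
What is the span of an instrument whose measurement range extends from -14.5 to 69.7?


Span = upper range - lower range.
Span = 69.7 - (-14.5)
Span = 84.2

84.2


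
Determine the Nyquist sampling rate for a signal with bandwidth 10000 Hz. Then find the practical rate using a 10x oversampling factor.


By Nyquist theorem, fs_min = 2 * fmax.
fs_min = 2 * 10000 = 20000 Hz
Practical rate = 10 * fs_min = 10 * 20000 = 200000 Hz

fs_min = 20000 Hz, fs_practical = 200000 Hz


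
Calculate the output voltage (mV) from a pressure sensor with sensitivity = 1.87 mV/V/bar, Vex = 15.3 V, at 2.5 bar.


Output = sensitivity * Vex * P.
Vout = 1.87 * 15.3 * 2.5
Vout = 28.611 * 2.5
Vout = 71.53 mV

71.53 mV


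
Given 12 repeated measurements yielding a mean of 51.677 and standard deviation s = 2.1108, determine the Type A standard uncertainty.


The standard uncertainty for Type A evaluation is u = s / sqrt(n).
u = 2.1108 / sqrt(12)
u = 2.1108 / 3.4641
u = 0.6093

0.6093


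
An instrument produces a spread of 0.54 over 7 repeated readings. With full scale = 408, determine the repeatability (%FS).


Repeatability = (spread / full scale) * 100%.
R = (0.54 / 408) * 100
R = 0.132 %FS

0.132 %FS


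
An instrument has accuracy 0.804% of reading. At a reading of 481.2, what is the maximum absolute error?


Absolute error = (accuracy% / 100) * reading.
Error = (0.804 / 100) * 481.2
Error = 0.00804 * 481.2
Error = 3.8688

3.8688


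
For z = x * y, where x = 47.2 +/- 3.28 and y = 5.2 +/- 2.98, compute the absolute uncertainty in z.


For a product z = x*y, the relative uncertainty is:
uz/z = sqrt((ux/x)^2 + (uy/y)^2)
Relative uncertainties: ux/x = 3.28/47.2 = 0.069492
uy/y = 2.98/5.2 = 0.573077
z = 47.2 * 5.2 = 245.4
uz = 245.4 * sqrt(0.069492^2 + 0.573077^2) = 141.686

141.686


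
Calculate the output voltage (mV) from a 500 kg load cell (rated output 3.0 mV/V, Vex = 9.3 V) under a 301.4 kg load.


Vout = rated_output * Vex * (load / capacity).
Vout = 3.0 * 9.3 * (301.4 / 500)
Vout = 3.0 * 9.3 * 0.6028
Vout = 16.818 mV

16.818 mV


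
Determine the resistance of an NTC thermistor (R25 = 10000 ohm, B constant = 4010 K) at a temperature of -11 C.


NTC thermistor equation: Rt = R25 * exp(B * (1/T - 1/T25)).
T in Kelvin: 262.15 K, T25 = 298.15 K
1/T - 1/T25 = 1/262.15 - 1/298.15 = 0.00046059
B * (1/T - 1/T25) = 4010 * 0.00046059 = 1.847
Rt = 10000 * exp(1.847) = 63406.4 ohm

63406.4 ohm


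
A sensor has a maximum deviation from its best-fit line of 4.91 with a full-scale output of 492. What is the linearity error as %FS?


Linearity error = (max deviation / full scale) * 100%.
Linearity = (4.91 / 492) * 100
Linearity = 0.998 %FS

0.998 %FS


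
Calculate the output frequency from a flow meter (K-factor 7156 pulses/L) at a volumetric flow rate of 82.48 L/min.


Frequency = K * Q / 60 (converting L/min to L/s).
f = 7156 * 82.48 / 60
f = 590226.88 / 60
f = 9837.11 Hz

9837.11 Hz


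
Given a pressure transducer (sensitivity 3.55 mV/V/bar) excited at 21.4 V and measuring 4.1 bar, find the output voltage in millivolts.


Output = sensitivity * Vex * P.
Vout = 3.55 * 21.4 * 4.1
Vout = 75.97 * 4.1
Vout = 311.48 mV

311.48 mV


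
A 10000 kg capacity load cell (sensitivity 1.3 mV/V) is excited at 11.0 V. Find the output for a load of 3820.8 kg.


Vout = rated_output * Vex * (load / capacity).
Vout = 1.3 * 11.0 * (3820.8 / 10000)
Vout = 1.3 * 11.0 * 0.38208
Vout = 5.464 mV

5.464 mV


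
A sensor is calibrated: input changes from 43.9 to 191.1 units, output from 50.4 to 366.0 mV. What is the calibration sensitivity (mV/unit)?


Sensitivity = (y2 - y1) / (x2 - x1).
S = (366.0 - 50.4) / (191.1 - 43.9)
S = 315.6 / 147.2
S = 2.144 mV/unit

2.144 mV/unit


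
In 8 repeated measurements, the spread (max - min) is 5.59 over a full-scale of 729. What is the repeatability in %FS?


Repeatability = (spread / full scale) * 100%.
R = (5.59 / 729) * 100
R = 0.767 %FS

0.767 %FS


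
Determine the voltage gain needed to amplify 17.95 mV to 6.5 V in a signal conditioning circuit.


Gain = Vout / Vin (converting to same units).
G = 6.5 V / 17.95 mV
G = 6500.0 mV / 17.95 mV
G = 362.12

362.12


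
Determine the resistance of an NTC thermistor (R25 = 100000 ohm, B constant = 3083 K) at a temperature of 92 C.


NTC thermistor equation: Rt = R25 * exp(B * (1/T - 1/T25)).
T in Kelvin: 365.15 K, T25 = 298.15 K
1/T - 1/T25 = 1/365.15 - 1/298.15 = -0.00061542
B * (1/T - 1/T25) = 3083 * -0.00061542 = -1.8973
Rt = 100000 * exp(-1.8973) = 14996.9 ohm

14996.9 ohm


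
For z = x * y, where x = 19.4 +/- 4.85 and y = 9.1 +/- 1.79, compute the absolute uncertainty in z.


For a product z = x*y, the relative uncertainty is:
uz/z = sqrt((ux/x)^2 + (uy/y)^2)
Relative uncertainties: ux/x = 4.85/19.4 = 0.25
uy/y = 1.79/9.1 = 0.196703
z = 19.4 * 9.1 = 176.5
uz = 176.5 * sqrt(0.25^2 + 0.196703^2) = 56.159

56.159


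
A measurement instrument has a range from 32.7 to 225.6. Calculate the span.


Span = upper range - lower range.
Span = 225.6 - (32.7)
Span = 192.9

192.9


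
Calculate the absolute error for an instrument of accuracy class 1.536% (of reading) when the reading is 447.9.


Absolute error = (accuracy% / 100) * reading.
Error = (1.536 / 100) * 447.9
Error = 0.01536 * 447.9
Error = 6.8797

6.8797


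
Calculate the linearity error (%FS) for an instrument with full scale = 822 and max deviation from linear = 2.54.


Linearity error = (max deviation / full scale) * 100%.
Linearity = (2.54 / 822) * 100
Linearity = 0.309 %FS

0.309 %FS


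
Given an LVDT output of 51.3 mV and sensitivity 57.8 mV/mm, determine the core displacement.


Displacement = Vout / sensitivity.
d = 51.3 / 57.8
d = 0.888 mm

0.888 mm


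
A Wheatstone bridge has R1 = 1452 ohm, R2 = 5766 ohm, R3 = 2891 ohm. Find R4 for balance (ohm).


At balance: R1*R4 = R2*R3, so R4 = R2*R3/R1.
R4 = 5766 * 2891 / 1452
R4 = 16669506 / 1452
R4 = 11480.38 ohm

11480.38 ohm


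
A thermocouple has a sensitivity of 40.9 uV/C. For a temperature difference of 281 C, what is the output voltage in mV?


The thermocouple output V = sensitivity * dT.
V = 40.9 uV/C * 281 C
V = 11492.9 uV
V = 11.493 mV

11.493 mV


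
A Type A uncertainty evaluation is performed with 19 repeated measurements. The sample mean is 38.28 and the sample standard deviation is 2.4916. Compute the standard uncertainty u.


The standard uncertainty for Type A evaluation is u = s / sqrt(n).
u = 2.4916 / sqrt(19)
u = 2.4916 / 4.3589
u = 0.5716

0.5716


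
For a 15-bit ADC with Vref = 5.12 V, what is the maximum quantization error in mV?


The maximum quantization error is +/- LSB/2.
LSB = Vref / 2^n = 5.12 / 32768 = 0.00015625 V
Max error = LSB / 2 = 0.00015625 / 2 = 7.813e-05 V
Max error = 0.0781 mV

0.0781 mV


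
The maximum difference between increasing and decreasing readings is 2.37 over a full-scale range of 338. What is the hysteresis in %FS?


Hysteresis = (max difference / full scale) * 100%.
H = (2.37 / 338) * 100
H = 0.701 %FS

0.701 %FS


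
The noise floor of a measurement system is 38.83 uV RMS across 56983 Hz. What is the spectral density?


Noise spectral density = Vrms / sqrt(BW).
NSD = 38.83 / sqrt(56983)
NSD = 38.83 / 238.7111
NSD = 0.1627 uV/sqrt(Hz)

0.1627 uV/sqrt(Hz)


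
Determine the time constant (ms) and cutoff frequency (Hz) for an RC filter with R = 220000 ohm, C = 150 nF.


Time constant: tau = R * C.
tau = 220000 * 1.50e-07 = 0.033 s
tau = 33.0 ms
Cutoff frequency: fc = 1 / (2*pi*R*C).
fc = 1 / (2*pi*0.033) = 4.82 Hz

tau = 33.0 ms, fc = 4.82 Hz


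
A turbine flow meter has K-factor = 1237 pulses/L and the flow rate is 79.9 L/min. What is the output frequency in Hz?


Frequency = K * Q / 60 (converting L/min to L/s).
f = 1237 * 79.9 / 60
f = 98836.3 / 60
f = 1647.27 Hz

1647.27 Hz


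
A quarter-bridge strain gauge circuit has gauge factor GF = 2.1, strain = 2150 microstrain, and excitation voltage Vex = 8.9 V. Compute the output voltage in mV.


Quarter bridge output: Vout = (GF * epsilon * Vex) / 4.
Vout = (2.1 * 2150e-6 * 8.9) / 4
Vout = 0.0401835 / 4 V
Vout = 0.01004588 V = 10.0459 mV

10.0459 mV


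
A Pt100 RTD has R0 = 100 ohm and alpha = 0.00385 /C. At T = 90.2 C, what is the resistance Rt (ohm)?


The RTD equation: Rt = R0 * (1 + alpha * T).
Rt = 100 * (1 + 0.00385 * 90.2)
Rt = 100 * (1 + 0.34727)
Rt = 100 * 1.34727
Rt = 134.727 ohm

134.727 ohm


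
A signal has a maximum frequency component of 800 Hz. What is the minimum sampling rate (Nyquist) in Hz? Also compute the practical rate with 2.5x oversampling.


By Nyquist theorem, fs_min = 2 * fmax.
fs_min = 2 * 800 = 1600 Hz
Practical rate = 2.5 * fs_min = 2.5 * 1600 = 4000 Hz

fs_min = 1600 Hz, fs_practical = 4000 Hz


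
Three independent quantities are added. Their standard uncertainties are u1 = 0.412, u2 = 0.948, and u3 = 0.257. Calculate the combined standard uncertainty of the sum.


For a sum of independent quantities, uc = sqrt(u1^2 + u2^2 + u3^2).
uc = sqrt(0.412^2 + 0.948^2 + 0.257^2)
uc = sqrt(0.169744 + 0.898704 + 0.066049)
uc = 1.0651

1.0651


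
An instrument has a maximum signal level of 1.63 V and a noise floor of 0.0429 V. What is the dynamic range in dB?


Dynamic range = 20 * log10(Vmax / Vnoise).
DR = 20 * log10(1.63 / 0.0429)
DR = 20 * log10(38.0)
DR = 31.59 dB

31.59 dB


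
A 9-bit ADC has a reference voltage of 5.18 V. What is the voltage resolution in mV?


The resolution (LSB) of an ADC is Vref / 2^n.
LSB = 5.18 / 2^9
LSB = 5.18 / 512
LSB = 0.01011719 V = 10.1171875 mV

10.1171875 mV


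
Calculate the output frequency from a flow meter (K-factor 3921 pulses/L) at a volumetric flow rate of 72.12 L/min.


Frequency = K * Q / 60 (converting L/min to L/s).
f = 3921 * 72.12 / 60
f = 282782.52 / 60
f = 4713.04 Hz

4713.04 Hz


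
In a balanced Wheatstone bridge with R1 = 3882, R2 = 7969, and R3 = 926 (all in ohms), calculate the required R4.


At balance: R1*R4 = R2*R3, so R4 = R2*R3/R1.
R4 = 7969 * 926 / 3882
R4 = 7379294 / 3882
R4 = 1900.9 ohm

1900.9 ohm


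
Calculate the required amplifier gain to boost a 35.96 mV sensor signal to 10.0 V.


Gain = Vout / Vin (converting to same units).
G = 10.0 V / 35.96 mV
G = 10000.0 mV / 35.96 mV
G = 278.09

278.09


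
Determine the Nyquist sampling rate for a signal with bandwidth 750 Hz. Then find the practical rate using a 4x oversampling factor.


By Nyquist theorem, fs_min = 2 * fmax.
fs_min = 2 * 750 = 1500 Hz
Practical rate = 4 * fs_min = 4 * 1500 = 6000 Hz

fs_min = 1500 Hz, fs_practical = 6000 Hz


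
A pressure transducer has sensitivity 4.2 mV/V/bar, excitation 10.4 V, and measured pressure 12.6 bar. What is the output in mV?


Output = sensitivity * Vex * P.
Vout = 4.2 * 10.4 * 12.6
Vout = 43.68 * 12.6
Vout = 550.37 mV

550.37 mV


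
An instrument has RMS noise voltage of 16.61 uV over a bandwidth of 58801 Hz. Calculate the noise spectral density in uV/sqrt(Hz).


Noise spectral density = Vrms / sqrt(BW).
NSD = 16.61 / sqrt(58801)
NSD = 16.61 / 242.4892
NSD = 0.0685 uV/sqrt(Hz)

0.0685 uV/sqrt(Hz)


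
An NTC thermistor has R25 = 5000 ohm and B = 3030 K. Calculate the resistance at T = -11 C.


NTC thermistor equation: Rt = R25 * exp(B * (1/T - 1/T25)).
T in Kelvin: 262.15 K, T25 = 298.15 K
1/T - 1/T25 = 1/262.15 - 1/298.15 = 0.00046059
B * (1/T - 1/T25) = 3030 * 0.00046059 = 1.3956
Rt = 5000 * exp(1.3956) = 20186.9 ohm

20186.9 ohm


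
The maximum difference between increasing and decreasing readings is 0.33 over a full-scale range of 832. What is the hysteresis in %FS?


Hysteresis = (max difference / full scale) * 100%.
H = (0.33 / 832) * 100
H = 0.04 %FS

0.04 %FS


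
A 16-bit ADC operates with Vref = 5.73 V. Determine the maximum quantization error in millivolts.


The maximum quantization error is +/- LSB/2.
LSB = Vref / 2^n = 5.73 / 65536 = 8.743e-05 V
Max error = LSB / 2 = 8.743e-05 / 2 = 4.372e-05 V
Max error = 0.0437 mV

0.0437 mV


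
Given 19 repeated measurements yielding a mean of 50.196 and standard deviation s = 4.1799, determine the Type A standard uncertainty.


The standard uncertainty for Type A evaluation is u = s / sqrt(n).
u = 4.1799 / sqrt(19)
u = 4.1799 / 4.3589
u = 0.9589

0.9589


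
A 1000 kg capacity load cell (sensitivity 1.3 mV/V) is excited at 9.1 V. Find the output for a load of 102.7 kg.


Vout = rated_output * Vex * (load / capacity).
Vout = 1.3 * 9.1 * (102.7 / 1000)
Vout = 1.3 * 9.1 * 0.1027
Vout = 1.215 mV

1.215 mV


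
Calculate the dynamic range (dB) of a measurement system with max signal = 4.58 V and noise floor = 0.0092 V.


Dynamic range = 20 * log10(Vmax / Vnoise).
DR = 20 * log10(4.58 / 0.0092)
DR = 20 * log10(497.83)
DR = 53.94 dB

53.94 dB


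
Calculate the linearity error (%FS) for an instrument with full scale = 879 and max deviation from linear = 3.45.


Linearity error = (max deviation / full scale) * 100%.
Linearity = (3.45 / 879) * 100
Linearity = 0.392 %FS

0.392 %FS


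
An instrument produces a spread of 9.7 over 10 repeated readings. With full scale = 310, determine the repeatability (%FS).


Repeatability = (spread / full scale) * 100%.
R = (9.7 / 310) * 100
R = 3.129 %FS

3.129 %FS


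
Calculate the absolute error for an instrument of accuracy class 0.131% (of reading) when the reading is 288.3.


Absolute error = (accuracy% / 100) * reading.
Error = (0.131 / 100) * 288.3
Error = 0.00131 * 288.3
Error = 0.3777

0.3777


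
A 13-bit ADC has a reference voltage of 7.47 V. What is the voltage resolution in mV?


The resolution (LSB) of an ADC is Vref / 2^n.
LSB = 7.47 / 2^13
LSB = 7.47 / 8192
LSB = 0.00091187 V = 0.91186523 mV

0.91186523 mV


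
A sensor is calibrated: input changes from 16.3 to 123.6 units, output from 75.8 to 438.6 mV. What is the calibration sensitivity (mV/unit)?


Sensitivity = (y2 - y1) / (x2 - x1).
S = (438.6 - 75.8) / (123.6 - 16.3)
S = 362.8 / 107.3
S = 3.3812 mV/unit

3.3812 mV/unit


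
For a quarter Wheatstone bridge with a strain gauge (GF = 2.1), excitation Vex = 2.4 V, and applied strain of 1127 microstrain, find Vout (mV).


Quarter bridge output: Vout = (GF * epsilon * Vex) / 4.
Vout = (2.1 * 1127e-6 * 2.4) / 4
Vout = 0.00568008 / 4 V
Vout = 0.00142002 V = 1.42 mV

1.42 mV


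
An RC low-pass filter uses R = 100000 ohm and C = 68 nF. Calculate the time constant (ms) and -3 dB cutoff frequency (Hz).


Time constant: tau = R * C.
tau = 100000 * 6.80e-08 = 0.0068 s
tau = 6.8 ms
Cutoff frequency: fc = 1 / (2*pi*R*C).
fc = 1 / (2*pi*0.0068) = 23.41 Hz

tau = 6.8 ms, fc = 23.41 Hz


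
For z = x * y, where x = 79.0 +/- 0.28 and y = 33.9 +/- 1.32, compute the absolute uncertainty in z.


For a product z = x*y, the relative uncertainty is:
uz/z = sqrt((ux/x)^2 + (uy/y)^2)
Relative uncertainties: ux/x = 0.28/79.0 = 0.003544
uy/y = 1.32/33.9 = 0.038938
z = 79.0 * 33.9 = 2678.1
uz = 2678.1 * sqrt(0.003544^2 + 0.038938^2) = 104.711

104.711


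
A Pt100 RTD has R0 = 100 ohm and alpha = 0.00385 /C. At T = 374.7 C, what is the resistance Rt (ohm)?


The RTD equation: Rt = R0 * (1 + alpha * T).
Rt = 100 * (1 + 0.00385 * 374.7)
Rt = 100 * (1 + 1.442595)
Rt = 100 * 2.442595
Rt = 244.259 ohm

244.259 ohm


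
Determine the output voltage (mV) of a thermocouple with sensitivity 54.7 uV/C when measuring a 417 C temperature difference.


The thermocouple output V = sensitivity * dT.
V = 54.7 uV/C * 417 C
V = 22809.9 uV
V = 22.81 mV

22.81 mV


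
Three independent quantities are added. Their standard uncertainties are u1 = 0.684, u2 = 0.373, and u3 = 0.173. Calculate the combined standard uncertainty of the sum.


For a sum of independent quantities, uc = sqrt(u1^2 + u2^2 + u3^2).
uc = sqrt(0.684^2 + 0.373^2 + 0.173^2)
uc = sqrt(0.467856 + 0.139129 + 0.029929)
uc = 0.7981

0.7981


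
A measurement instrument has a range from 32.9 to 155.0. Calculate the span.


Span = upper range - lower range.
Span = 155.0 - (32.9)
Span = 122.1

122.1


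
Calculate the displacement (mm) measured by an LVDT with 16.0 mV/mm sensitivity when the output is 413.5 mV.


Displacement = Vout / sensitivity.
d = 413.5 / 16.0
d = 25.844 mm

25.844 mm


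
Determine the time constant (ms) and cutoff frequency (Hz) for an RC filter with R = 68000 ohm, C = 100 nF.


Time constant: tau = R * C.
tau = 68000 * 1.00e-07 = 0.0068 s
tau = 6.8 ms
Cutoff frequency: fc = 1 / (2*pi*R*C).
fc = 1 / (2*pi*0.0068) = 23.41 Hz

tau = 6.8 ms, fc = 23.41 Hz


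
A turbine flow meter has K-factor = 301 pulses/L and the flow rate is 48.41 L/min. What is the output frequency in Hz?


Frequency = K * Q / 60 (converting L/min to L/s).
f = 301 * 48.41 / 60
f = 14571.41 / 60
f = 242.86 Hz

242.86 Hz


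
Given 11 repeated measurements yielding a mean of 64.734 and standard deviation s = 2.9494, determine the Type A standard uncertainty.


The standard uncertainty for Type A evaluation is u = s / sqrt(n).
u = 2.9494 / sqrt(11)
u = 2.9494 / 3.3166
u = 0.8893

0.8893


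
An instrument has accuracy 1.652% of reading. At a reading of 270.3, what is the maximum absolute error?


Absolute error = (accuracy% / 100) * reading.
Error = (1.652 / 100) * 270.3
Error = 0.01652 * 270.3
Error = 4.4654

4.4654


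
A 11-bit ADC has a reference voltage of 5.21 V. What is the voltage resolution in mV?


The resolution (LSB) of an ADC is Vref / 2^n.
LSB = 5.21 / 2^11
LSB = 5.21 / 2048
LSB = 0.00254395 V = 2.54394531 mV

2.54394531 mV


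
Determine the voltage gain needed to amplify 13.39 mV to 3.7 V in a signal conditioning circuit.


Gain = Vout / Vin (converting to same units).
G = 3.7 V / 13.39 mV
G = 3700.0 mV / 13.39 mV
G = 276.33

276.33


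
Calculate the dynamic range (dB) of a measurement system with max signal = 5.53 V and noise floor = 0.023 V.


Dynamic range = 20 * log10(Vmax / Vnoise).
DR = 20 * log10(5.53 / 0.023)
DR = 20 * log10(240.43)
DR = 47.62 dB

47.62 dB


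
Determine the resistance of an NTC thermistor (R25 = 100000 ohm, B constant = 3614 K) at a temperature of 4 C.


NTC thermistor equation: Rt = R25 * exp(B * (1/T - 1/T25)).
T in Kelvin: 277.15 K, T25 = 298.15 K
1/T - 1/T25 = 1/277.15 - 1/298.15 = 0.00025414
B * (1/T - 1/T25) = 3614 * 0.00025414 = 0.9185
Rt = 100000 * exp(0.9185) = 250541.6 ohm

250541.6 ohm


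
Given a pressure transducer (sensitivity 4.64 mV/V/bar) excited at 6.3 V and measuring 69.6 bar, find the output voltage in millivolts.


Output = sensitivity * Vex * P.
Vout = 4.64 * 6.3 * 69.6
Vout = 29.232 * 69.6
Vout = 2034.55 mV

2034.55 mV


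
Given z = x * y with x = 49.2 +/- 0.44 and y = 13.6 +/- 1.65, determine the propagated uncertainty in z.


For a product z = x*y, the relative uncertainty is:
uz/z = sqrt((ux/x)^2 + (uy/y)^2)
Relative uncertainties: ux/x = 0.44/49.2 = 0.008943
uy/y = 1.65/13.6 = 0.121324
z = 49.2 * 13.6 = 669.1
uz = 669.1 * sqrt(0.008943^2 + 0.121324^2) = 81.4

81.4


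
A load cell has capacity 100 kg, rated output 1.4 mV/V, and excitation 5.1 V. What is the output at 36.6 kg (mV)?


Vout = rated_output * Vex * (load / capacity).
Vout = 1.4 * 5.1 * (36.6 / 100)
Vout = 1.4 * 5.1 * 0.366
Vout = 2.613 mV

2.613 mV


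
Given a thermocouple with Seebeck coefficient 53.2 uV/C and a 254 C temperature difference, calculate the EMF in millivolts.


The thermocouple output V = sensitivity * dT.
V = 53.2 uV/C * 254 C
V = 13512.8 uV
V = 13.513 mV

13.513 mV


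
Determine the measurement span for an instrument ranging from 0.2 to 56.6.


Span = upper range - lower range.
Span = 56.6 - (0.2)
Span = 56.4

56.4


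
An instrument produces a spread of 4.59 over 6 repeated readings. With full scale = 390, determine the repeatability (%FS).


Repeatability = (spread / full scale) * 100%.
R = (4.59 / 390) * 100
R = 1.177 %FS

1.177 %FS


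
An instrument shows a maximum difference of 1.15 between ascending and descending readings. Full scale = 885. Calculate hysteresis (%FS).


Hysteresis = (max difference / full scale) * 100%.
H = (1.15 / 885) * 100
H = 0.13 %FS

0.13 %FS


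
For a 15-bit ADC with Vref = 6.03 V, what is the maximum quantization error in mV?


The maximum quantization error is +/- LSB/2.
LSB = Vref / 2^n = 6.03 / 32768 = 0.00018402 V
Max error = LSB / 2 = 0.00018402 / 2 = 9.201e-05 V
Max error = 0.092 mV

0.092 mV


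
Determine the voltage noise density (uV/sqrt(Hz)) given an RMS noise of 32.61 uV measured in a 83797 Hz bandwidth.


Noise spectral density = Vrms / sqrt(BW).
NSD = 32.61 / sqrt(83797)
NSD = 32.61 / 289.4771
NSD = 0.1127 uV/sqrt(Hz)

0.1127 uV/sqrt(Hz)


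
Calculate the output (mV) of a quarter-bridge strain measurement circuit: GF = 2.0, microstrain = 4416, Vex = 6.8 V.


Quarter bridge output: Vout = (GF * epsilon * Vex) / 4.
Vout = (2.0 * 4416e-6 * 6.8) / 4
Vout = 0.0600576 / 4 V
Vout = 0.0150144 V = 15.0144 mV

15.0144 mV


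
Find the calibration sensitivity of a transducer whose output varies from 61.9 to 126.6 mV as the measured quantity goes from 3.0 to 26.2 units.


Sensitivity = (y2 - y1) / (x2 - x1).
S = (126.6 - 61.9) / (26.2 - 3.0)
S = 64.7 / 23.2
S = 2.7888 mV/unit

2.7888 mV/unit


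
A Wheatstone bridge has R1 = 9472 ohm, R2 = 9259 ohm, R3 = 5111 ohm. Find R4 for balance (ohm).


At balance: R1*R4 = R2*R3, so R4 = R2*R3/R1.
R4 = 9259 * 5111 / 9472
R4 = 47322749 / 9472
R4 = 4996.07 ohm

4996.07 ohm


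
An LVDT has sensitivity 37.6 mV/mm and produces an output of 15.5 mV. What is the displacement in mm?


Displacement = Vout / sensitivity.
d = 15.5 / 37.6
d = 0.412 mm

0.412 mm


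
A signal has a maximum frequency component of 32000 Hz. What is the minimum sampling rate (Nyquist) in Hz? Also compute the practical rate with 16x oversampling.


By Nyquist theorem, fs_min = 2 * fmax.
fs_min = 2 * 32000 = 64000 Hz
Practical rate = 16 * fs_min = 16 * 64000 = 1024000 Hz

fs_min = 64000 Hz, fs_practical = 1024000 Hz


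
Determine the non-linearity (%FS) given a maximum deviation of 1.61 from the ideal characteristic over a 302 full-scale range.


Linearity error = (max deviation / full scale) * 100%.
Linearity = (1.61 / 302) * 100
Linearity = 0.533 %FS

0.533 %FS


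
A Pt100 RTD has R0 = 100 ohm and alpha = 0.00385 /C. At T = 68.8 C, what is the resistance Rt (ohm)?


The RTD equation: Rt = R0 * (1 + alpha * T).
Rt = 100 * (1 + 0.00385 * 68.8)
Rt = 100 * (1 + 0.26488)
Rt = 100 * 1.26488
Rt = 126.488 ohm

126.488 ohm


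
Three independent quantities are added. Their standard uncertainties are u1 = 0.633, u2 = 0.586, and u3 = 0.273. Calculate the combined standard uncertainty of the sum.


For a sum of independent quantities, uc = sqrt(u1^2 + u2^2 + u3^2).
uc = sqrt(0.633^2 + 0.586^2 + 0.273^2)
uc = sqrt(0.400689 + 0.343396 + 0.074529)
uc = 0.9048

0.9048


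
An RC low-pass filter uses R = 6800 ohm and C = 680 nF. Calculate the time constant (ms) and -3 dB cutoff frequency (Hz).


Time constant: tau = R * C.
tau = 6800 * 6.80e-07 = 0.004624 s
tau = 4.624 ms
Cutoff frequency: fc = 1 / (2*pi*R*C).
fc = 1 / (2*pi*0.004624) = 34.42 Hz

tau = 4.624 ms, fc = 34.42 Hz


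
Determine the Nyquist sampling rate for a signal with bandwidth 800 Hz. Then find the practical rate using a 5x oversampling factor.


By Nyquist theorem, fs_min = 2 * fmax.
fs_min = 2 * 800 = 1600 Hz
Practical rate = 5 * fs_min = 5 * 1600 = 8000 Hz

fs_min = 1600 Hz, fs_practical = 8000 Hz


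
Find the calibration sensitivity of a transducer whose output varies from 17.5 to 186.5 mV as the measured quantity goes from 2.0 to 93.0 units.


Sensitivity = (y2 - y1) / (x2 - x1).
S = (186.5 - 17.5) / (93.0 - 2.0)
S = 169.0 / 91.0
S = 1.8571 mV/unit

1.8571 mV/unit


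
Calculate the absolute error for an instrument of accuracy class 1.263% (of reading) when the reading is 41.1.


Absolute error = (accuracy% / 100) * reading.
Error = (1.263 / 100) * 41.1
Error = 0.01263 * 41.1
Error = 0.5191

0.5191


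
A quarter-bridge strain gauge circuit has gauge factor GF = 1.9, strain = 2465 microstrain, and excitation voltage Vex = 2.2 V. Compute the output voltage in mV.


Quarter bridge output: Vout = (GF * epsilon * Vex) / 4.
Vout = (1.9 * 2465e-6 * 2.2) / 4
Vout = 0.0103037 / 4 V
Vout = 0.00257593 V = 2.5759 mV

2.5759 mV


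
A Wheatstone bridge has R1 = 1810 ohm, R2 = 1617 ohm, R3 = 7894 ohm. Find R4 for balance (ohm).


At balance: R1*R4 = R2*R3, so R4 = R2*R3/R1.
R4 = 1617 * 7894 / 1810
R4 = 12764598 / 1810
R4 = 7052.26 ohm

7052.26 ohm


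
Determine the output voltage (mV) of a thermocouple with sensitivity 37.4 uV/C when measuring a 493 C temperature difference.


The thermocouple output V = sensitivity * dT.
V = 37.4 uV/C * 493 C
V = 18438.2 uV
V = 18.438 mV

18.438 mV


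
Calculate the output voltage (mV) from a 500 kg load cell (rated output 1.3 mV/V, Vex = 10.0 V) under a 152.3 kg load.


Vout = rated_output * Vex * (load / capacity).
Vout = 1.3 * 10.0 * (152.3 / 500)
Vout = 1.3 * 10.0 * 0.3046
Vout = 3.96 mV

3.96 mV


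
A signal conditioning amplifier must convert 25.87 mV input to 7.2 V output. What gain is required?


Gain = Vout / Vin (converting to same units).
G = 7.2 V / 25.87 mV
G = 7200.0 mV / 25.87 mV
G = 278.31

278.31


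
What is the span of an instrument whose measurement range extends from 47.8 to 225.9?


Span = upper range - lower range.
Span = 225.9 - (47.8)
Span = 178.1

178.1


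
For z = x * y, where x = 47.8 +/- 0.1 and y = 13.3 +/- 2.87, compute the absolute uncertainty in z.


For a product z = x*y, the relative uncertainty is:
uz/z = sqrt((ux/x)^2 + (uy/y)^2)
Relative uncertainties: ux/x = 0.1/47.8 = 0.002092
uy/y = 2.87/13.3 = 0.215789
z = 47.8 * 13.3 = 635.7
uz = 635.7 * sqrt(0.002092^2 + 0.215789^2) = 137.192

137.192


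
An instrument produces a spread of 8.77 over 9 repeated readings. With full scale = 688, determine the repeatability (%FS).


Repeatability = (spread / full scale) * 100%.
R = (8.77 / 688) * 100
R = 1.275 %FS

1.275 %FS


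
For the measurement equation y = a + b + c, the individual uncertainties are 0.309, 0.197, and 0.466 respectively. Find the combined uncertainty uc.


For a sum of independent quantities, uc = sqrt(u1^2 + u2^2 + u3^2).
uc = sqrt(0.309^2 + 0.197^2 + 0.466^2)
uc = sqrt(0.095481 + 0.038809 + 0.217156)
uc = 0.5928

0.5928


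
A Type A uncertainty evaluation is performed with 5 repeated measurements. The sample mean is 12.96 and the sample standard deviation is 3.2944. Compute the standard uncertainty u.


The standard uncertainty for Type A evaluation is u = s / sqrt(n).
u = 3.2944 / sqrt(5)
u = 3.2944 / 2.2361
u = 1.4733

1.4733


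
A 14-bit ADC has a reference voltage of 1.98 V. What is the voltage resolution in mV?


The resolution (LSB) of an ADC is Vref / 2^n.
LSB = 1.98 / 2^14
LSB = 1.98 / 16384
LSB = 0.00012085 V = 0.12084961 mV

0.12084961 mV


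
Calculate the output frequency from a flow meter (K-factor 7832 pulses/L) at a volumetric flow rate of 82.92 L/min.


Frequency = K * Q / 60 (converting L/min to L/s).
f = 7832 * 82.92 / 60
f = 649429.44 / 60
f = 10823.82 Hz

10823.82 Hz


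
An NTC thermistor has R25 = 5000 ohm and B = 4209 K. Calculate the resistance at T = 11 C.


NTC thermistor equation: Rt = R25 * exp(B * (1/T - 1/T25)).
T in Kelvin: 284.15 K, T25 = 298.15 K
1/T - 1/T25 = 1/284.15 - 1/298.15 = 0.00016525
B * (1/T - 1/T25) = 4209 * 0.00016525 = 0.6955
Rt = 5000 * exp(0.6955) = 10024.0 ohm

10024.0 ohm


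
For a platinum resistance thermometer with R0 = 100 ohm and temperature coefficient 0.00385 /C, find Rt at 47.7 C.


The RTD equation: Rt = R0 * (1 + alpha * T).
Rt = 100 * (1 + 0.00385 * 47.7)
Rt = 100 * (1 + 0.183645)
Rt = 100 * 1.183645
Rt = 118.365 ohm

118.365 ohm


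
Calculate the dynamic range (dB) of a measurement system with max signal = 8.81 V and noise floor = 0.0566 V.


Dynamic range = 20 * log10(Vmax / Vnoise).
DR = 20 * log10(8.81 / 0.0566)
DR = 20 * log10(155.65)
DR = 43.84 dB

43.84 dB


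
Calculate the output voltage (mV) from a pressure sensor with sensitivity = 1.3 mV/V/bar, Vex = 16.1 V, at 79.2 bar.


Output = sensitivity * Vex * P.
Vout = 1.3 * 16.1 * 79.2
Vout = 20.93 * 79.2
Vout = 1657.66 mV

1657.66 mV


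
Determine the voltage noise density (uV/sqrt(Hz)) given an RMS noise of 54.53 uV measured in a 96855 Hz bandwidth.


Noise spectral density = Vrms / sqrt(BW).
NSD = 54.53 / sqrt(96855)
NSD = 54.53 / 311.2154
NSD = 0.1752 uV/sqrt(Hz)

0.1752 uV/sqrt(Hz)


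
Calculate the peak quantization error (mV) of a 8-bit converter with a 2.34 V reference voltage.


The maximum quantization error is +/- LSB/2.
LSB = Vref / 2^n = 2.34 / 256 = 0.00914062 V
Max error = LSB / 2 = 0.00914062 / 2 = 0.00457031 V
Max error = 4.5703 mV

4.5703 mV


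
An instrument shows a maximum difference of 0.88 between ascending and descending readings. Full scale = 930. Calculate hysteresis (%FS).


Hysteresis = (max difference / full scale) * 100%.
H = (0.88 / 930) * 100
H = 0.095 %FS

0.095 %FS


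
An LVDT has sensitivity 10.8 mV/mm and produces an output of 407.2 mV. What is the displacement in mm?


Displacement = Vout / sensitivity.
d = 407.2 / 10.8
d = 37.704 mm

37.704 mm


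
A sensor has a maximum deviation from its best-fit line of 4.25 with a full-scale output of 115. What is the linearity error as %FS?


Linearity error = (max deviation / full scale) * 100%.
Linearity = (4.25 / 115) * 100
Linearity = 3.696 %FS

3.696 %FS


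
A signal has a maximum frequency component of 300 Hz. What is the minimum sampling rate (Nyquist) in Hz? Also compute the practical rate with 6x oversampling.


By Nyquist theorem, fs_min = 2 * fmax.
fs_min = 2 * 300 = 600 Hz
Practical rate = 6 * fs_min = 6 * 600 = 3600 Hz

fs_min = 600 Hz, fs_practical = 3600 Hz


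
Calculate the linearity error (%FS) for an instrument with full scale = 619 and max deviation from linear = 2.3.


Linearity error = (max deviation / full scale) * 100%.
Linearity = (2.3 / 619) * 100
Linearity = 0.372 %FS

0.372 %FS


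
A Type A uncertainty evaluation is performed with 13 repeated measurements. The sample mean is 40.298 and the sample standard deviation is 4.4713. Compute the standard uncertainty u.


The standard uncertainty for Type A evaluation is u = s / sqrt(n).
u = 4.4713 / sqrt(13)
u = 4.4713 / 3.6056
u = 1.2401

1.2401


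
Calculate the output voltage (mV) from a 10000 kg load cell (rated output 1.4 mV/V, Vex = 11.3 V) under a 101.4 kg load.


Vout = rated_output * Vex * (load / capacity).
Vout = 1.4 * 11.3 * (101.4 / 10000)
Vout = 1.4 * 11.3 * 0.01014
Vout = 0.16 mV

0.16 mV


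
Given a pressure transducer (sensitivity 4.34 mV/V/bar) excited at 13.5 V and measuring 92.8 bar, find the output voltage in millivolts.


Output = sensitivity * Vex * P.
Vout = 4.34 * 13.5 * 92.8
Vout = 58.59 * 92.8
Vout = 5437.15 mV

5437.15 mV


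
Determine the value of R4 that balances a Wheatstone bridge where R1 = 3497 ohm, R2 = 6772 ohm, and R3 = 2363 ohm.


At balance: R1*R4 = R2*R3, so R4 = R2*R3/R1.
R4 = 6772 * 2363 / 3497
R4 = 16002236 / 3497
R4 = 4575.99 ohm

4575.99 ohm


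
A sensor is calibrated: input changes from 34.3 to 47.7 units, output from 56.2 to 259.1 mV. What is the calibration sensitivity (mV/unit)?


Sensitivity = (y2 - y1) / (x2 - x1).
S = (259.1 - 56.2) / (47.7 - 34.3)
S = 202.9 / 13.4
S = 15.1418 mV/unit

15.1418 mV/unit


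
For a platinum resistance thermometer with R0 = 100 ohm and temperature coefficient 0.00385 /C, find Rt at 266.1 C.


The RTD equation: Rt = R0 * (1 + alpha * T).
Rt = 100 * (1 + 0.00385 * 266.1)
Rt = 100 * (1 + 1.024485)
Rt = 100 * 2.024485
Rt = 202.449 ohm

202.449 ohm


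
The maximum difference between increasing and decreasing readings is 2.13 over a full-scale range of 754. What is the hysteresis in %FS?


Hysteresis = (max difference / full scale) * 100%.
H = (2.13 / 754) * 100
H = 0.282 %FS

0.282 %FS


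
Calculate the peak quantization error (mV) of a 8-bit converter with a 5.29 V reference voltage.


The maximum quantization error is +/- LSB/2.
LSB = Vref / 2^n = 5.29 / 256 = 0.02066406 V
Max error = LSB / 2 = 0.02066406 / 2 = 0.01033203 V
Max error = 10.332 mV

10.332 mV


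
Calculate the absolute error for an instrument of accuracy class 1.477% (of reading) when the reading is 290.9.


Absolute error = (accuracy% / 100) * reading.
Error = (1.477 / 100) * 290.9
Error = 0.01477 * 290.9
Error = 4.2966

4.2966


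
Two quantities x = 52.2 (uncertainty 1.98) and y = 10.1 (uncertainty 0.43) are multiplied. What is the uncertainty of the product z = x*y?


For a product z = x*y, the relative uncertainty is:
uz/z = sqrt((ux/x)^2 + (uy/y)^2)
Relative uncertainties: ux/x = 1.98/52.2 = 0.037931
uy/y = 0.43/10.1 = 0.042574
z = 52.2 * 10.1 = 527.2
uz = 527.2 * sqrt(0.037931^2 + 0.042574^2) = 30.062

30.062


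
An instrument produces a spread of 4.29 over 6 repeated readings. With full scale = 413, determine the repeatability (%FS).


Repeatability = (spread / full scale) * 100%.
R = (4.29 / 413) * 100
R = 1.039 %FS

1.039 %FS


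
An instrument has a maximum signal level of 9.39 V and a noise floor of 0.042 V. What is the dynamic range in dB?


Dynamic range = 20 * log10(Vmax / Vnoise).
DR = 20 * log10(9.39 / 0.042)
DR = 20 * log10(223.57)
DR = 46.99 dB

46.99 dB


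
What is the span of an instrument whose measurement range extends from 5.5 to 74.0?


Span = upper range - lower range.
Span = 74.0 - (5.5)
Span = 68.5

68.5


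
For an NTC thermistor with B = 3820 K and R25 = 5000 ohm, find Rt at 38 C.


NTC thermistor equation: Rt = R25 * exp(B * (1/T - 1/T25)).
T in Kelvin: 311.15 K, T25 = 298.15 K
1/T - 1/T25 = 1/311.15 - 1/298.15 = -0.00014013
B * (1/T - 1/T25) = 3820 * -0.00014013 = -0.5353
Rt = 5000 * exp(-0.5353) = 2927.5 ohm

2927.5 ohm


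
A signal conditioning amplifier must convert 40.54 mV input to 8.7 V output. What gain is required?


Gain = Vout / Vin (converting to same units).
G = 8.7 V / 40.54 mV
G = 8700.0 mV / 40.54 mV
G = 214.6

214.6


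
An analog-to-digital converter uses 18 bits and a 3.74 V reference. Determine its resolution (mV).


The resolution (LSB) of an ADC is Vref / 2^n.
LSB = 3.74 / 2^18
LSB = 3.74 / 262144
LSB = 1.427e-05 V = 0.01426697 mV

0.01426697 mV


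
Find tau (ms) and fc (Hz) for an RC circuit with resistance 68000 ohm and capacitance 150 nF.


Time constant: tau = R * C.
tau = 68000 * 1.50e-07 = 0.0102 s
tau = 10.2 ms
Cutoff frequency: fc = 1 / (2*pi*R*C).
fc = 1 / (2*pi*0.0102) = 15.6 Hz

tau = 10.2 ms, fc = 15.6 Hz


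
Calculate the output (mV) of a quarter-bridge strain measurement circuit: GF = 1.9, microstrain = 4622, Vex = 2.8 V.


Quarter bridge output: Vout = (GF * epsilon * Vex) / 4.
Vout = (1.9 * 4622e-6 * 2.8) / 4
Vout = 0.02458904 / 4 V
Vout = 0.00614726 V = 6.1473 mV

6.1473 mV


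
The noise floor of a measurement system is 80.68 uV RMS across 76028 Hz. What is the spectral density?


Noise spectral density = Vrms / sqrt(BW).
NSD = 80.68 / sqrt(76028)
NSD = 80.68 / 275.7318
NSD = 0.2926 uV/sqrt(Hz)

0.2926 uV/sqrt(Hz)


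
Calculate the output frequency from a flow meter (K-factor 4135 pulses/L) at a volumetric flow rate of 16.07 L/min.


Frequency = K * Q / 60 (converting L/min to L/s).
f = 4135 * 16.07 / 60
f = 66449.45 / 60
f = 1107.49 Hz

1107.49 Hz


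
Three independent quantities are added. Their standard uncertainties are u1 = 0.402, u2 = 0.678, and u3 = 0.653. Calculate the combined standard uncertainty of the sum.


For a sum of independent quantities, uc = sqrt(u1^2 + u2^2 + u3^2).
uc = sqrt(0.402^2 + 0.678^2 + 0.653^2)
uc = sqrt(0.161604 + 0.459684 + 0.426409)
uc = 1.0236

1.0236


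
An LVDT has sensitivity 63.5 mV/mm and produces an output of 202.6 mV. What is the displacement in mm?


Displacement = Vout / sensitivity.
d = 202.6 / 63.5
d = 3.191 mm

3.191 mm


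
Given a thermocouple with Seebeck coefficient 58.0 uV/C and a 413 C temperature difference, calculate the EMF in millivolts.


The thermocouple output V = sensitivity * dT.
V = 58.0 uV/C * 413 C
V = 23954.0 uV
V = 23.954 mV

23.954 mV


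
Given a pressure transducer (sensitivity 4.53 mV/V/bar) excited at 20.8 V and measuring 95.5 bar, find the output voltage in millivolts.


Output = sensitivity * Vex * P.
Vout = 4.53 * 20.8 * 95.5
Vout = 94.224 * 95.5
Vout = 8998.39 mV

8998.39 mV


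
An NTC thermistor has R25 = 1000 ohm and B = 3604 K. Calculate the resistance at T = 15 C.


NTC thermistor equation: Rt = R25 * exp(B * (1/T - 1/T25)).
T in Kelvin: 288.15 K, T25 = 298.15 K
1/T - 1/T25 = 1/288.15 - 1/298.15 = 0.0001164
B * (1/T - 1/T25) = 3604 * 0.0001164 = 0.4195
Rt = 1000 * exp(0.4195) = 1521.2 ohm

1521.2 ohm


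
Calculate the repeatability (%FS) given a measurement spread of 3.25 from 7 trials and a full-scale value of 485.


Repeatability = (spread / full scale) * 100%.
R = (3.25 / 485) * 100
R = 0.67 %FS

0.67 %FS
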